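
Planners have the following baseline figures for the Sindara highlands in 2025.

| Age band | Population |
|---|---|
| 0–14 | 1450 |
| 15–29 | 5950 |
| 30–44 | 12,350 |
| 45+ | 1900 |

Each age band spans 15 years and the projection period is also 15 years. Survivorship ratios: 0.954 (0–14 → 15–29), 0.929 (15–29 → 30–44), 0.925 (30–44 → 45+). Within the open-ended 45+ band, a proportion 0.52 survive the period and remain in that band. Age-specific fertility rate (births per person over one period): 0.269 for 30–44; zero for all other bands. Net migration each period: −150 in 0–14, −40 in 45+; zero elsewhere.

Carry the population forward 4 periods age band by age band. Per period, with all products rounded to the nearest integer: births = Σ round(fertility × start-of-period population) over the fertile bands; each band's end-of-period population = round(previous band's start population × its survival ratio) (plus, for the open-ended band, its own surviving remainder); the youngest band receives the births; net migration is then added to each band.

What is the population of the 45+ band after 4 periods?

Call the groups 1 to 4, youngest first.
Period 1.
Births: 12350 * 0.269 = 3322
Group 2: 1450 * 0.954 = 1383
Group 3: 5950 * 0.929 = 5528
Group 4: 12350 * 0.925 + 1900 * 0.52 = 11424 + 988 = 12412
Net migration: Group 1 − 150 → 3172; Group 4 − 40 → 12372
Giving 3172 / 1383 / 5528 / 12372.
Period 2.
Births: 5528 * 0.269 = 1487
Group 2: 3172 * 0.954 = 3026
Group 3: 1383 * 0.929 = 1285
Group 4: 5528 * 0.925 + 12372 * 0.52 = 5113 + 6433 = 11546
Net migration: Group 1 − 150 → 1337; Group 4 − 40 → 11506
Giving 1337 / 3026 / 1285 / 11506.
Period 3.
Births: 1285 * 0.269 = 346
Group 2: 1337 * 0.954 = 1275
Group 3: 3026 * 0.929 = 2811
Group 4: 1285 * 0.925 + 11506 * 0.52 = 1189 + 5983 = 7172
Net migration: Group 1 − 150 → 196; Group 4 − 40 → 7132
Giving 196 / 1275 / 2811 / 7132.
Period 4.
Births: 2811 * 0.269 = 756
Group 2: 196 * 0.954 = 187
Group 3: 1275 * 0.929 = 1184
Group 4: 2811 * 0.925 + 7132 * 0.52 = 2600 + 3709 = 6309
Net migration: Group 1 − 150 → 606; Group 4 − 40 → 6269
Giving 606 / 187 / 1184 / 6269.

6269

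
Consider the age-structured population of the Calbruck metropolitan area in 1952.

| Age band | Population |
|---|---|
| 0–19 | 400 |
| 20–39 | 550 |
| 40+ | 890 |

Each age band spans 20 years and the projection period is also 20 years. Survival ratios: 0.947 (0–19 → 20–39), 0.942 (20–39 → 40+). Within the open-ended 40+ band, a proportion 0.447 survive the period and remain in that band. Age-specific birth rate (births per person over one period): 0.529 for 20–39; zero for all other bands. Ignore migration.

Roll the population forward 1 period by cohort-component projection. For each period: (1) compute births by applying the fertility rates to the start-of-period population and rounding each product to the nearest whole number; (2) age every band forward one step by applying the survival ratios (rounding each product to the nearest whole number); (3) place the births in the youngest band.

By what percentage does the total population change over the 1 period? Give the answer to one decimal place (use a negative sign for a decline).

-13.8

(Groups numbered youngest = 1 to oldest = 3.)
Period 1:
Births: 550 × 0.529 = 291
Group 2: 400 × 0.947 = 379
Group 3: 550 × 0.942 + 890 × 0.447 = 518 + 398 = 916
End of period: [291, 379, 916]
Total: 1840 → 1586; change = -254; percentage change = -13.8%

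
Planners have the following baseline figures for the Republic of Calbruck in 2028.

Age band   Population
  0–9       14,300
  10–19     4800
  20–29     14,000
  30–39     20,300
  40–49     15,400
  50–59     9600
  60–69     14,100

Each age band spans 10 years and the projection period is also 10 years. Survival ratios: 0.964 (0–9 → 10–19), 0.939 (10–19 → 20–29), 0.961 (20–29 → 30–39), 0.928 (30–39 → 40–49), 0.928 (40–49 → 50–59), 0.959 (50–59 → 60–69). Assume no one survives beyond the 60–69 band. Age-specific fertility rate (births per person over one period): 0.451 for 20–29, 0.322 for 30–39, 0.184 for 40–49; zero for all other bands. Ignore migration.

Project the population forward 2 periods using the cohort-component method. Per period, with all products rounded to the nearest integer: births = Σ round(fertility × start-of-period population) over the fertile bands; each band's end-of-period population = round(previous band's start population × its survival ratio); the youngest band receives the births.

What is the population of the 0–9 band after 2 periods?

(Groups numbered youngest = 1 to oldest = 7.)
After projecting period 1:
Births: 14000 × 0.451 = 6314 ; 20300 × 0.322 = 6537 ; 15400 × 0.184 = 2834 — total 15685
Group 2: 14300 × 0.964 = 13785
Group 3: 4800 × 0.939 = 4507
Group 4: 14000 × 0.961 = 13454
Group 5: 20300 × 0.928 = 18838
Group 6: 15400 × 0.928 = 14291
Group 7: 9600 × 0.959 = 9206
End of period: [15685, 13785, 4507, 13454, 18838, 14291, 9206]
After projecting period 2:
Births: 4507 × 0.451 = 2033 ; 13454 × 0.322 = 4332 ; 18838 × 0.184 = 3466 — total 9831
Group 2: 15685 × 0.964 = 15120
Group 3: 13785 × 0.939 = 12944
Group 4: 4507 × 0.961 = 4331
Group 5: 13454 × 0.928 = 12485
Group 6: 18838 × 0.928 = 17482
Group 7: 14291 × 0.959 = 13705
End of period: [9831, 15120, 12944, 4331, 12485, 17482, 13705]

9831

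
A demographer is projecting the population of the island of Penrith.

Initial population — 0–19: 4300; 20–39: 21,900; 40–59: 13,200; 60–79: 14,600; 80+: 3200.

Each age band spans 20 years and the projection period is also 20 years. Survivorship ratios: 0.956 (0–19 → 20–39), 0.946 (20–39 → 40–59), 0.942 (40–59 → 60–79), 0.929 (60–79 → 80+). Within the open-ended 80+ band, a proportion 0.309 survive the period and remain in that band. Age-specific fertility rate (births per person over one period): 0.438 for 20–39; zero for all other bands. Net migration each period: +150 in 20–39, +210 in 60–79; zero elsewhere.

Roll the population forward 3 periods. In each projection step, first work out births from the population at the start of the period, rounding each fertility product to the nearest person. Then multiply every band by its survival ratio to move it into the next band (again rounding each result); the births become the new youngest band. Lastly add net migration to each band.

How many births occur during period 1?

9592

(Bands numbered youngest = 1 to oldest = 5.)
Period 1:
Births: 21900 × 0.438 = 9592
Band 2: 4300 × 0.956 = 4111
Band 3: 21900 × 0.946 = 20717
Band 4: 13200 × 0.942 = 12434
Band 5: 14600 × 0.929 + 3200 × 0.309 = 13563 + 989 = 14552
Net migration: Band 2 + 150 → 4261; Band 4 + 210 → 12644
Giving 9592 / 4261 / 20717 / 12644 / 14552.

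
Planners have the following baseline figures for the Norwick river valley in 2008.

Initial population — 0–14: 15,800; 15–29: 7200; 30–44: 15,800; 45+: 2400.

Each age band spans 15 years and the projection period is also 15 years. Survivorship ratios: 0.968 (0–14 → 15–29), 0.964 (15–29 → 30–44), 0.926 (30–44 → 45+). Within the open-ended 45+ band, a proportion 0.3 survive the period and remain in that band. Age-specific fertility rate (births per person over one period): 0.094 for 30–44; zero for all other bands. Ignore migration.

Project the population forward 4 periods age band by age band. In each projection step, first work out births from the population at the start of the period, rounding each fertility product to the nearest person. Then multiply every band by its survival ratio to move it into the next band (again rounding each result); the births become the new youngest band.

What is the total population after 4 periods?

8452

[period 1]
Births: 15800 × 0.094 = 1485
15–29: 15800 × 0.968 = 15294
30–44: 7200 × 0.964 = 6941
45+: 15800 × 0.926 + 2400 × 0.3 = 14631 + 720 = 15351
Population now: 0–14=1485, 15–29=15294, 30–44=6941, 45+=15351
[period 2]
Births: 6941 × 0.094 = 652
15–29: 1485 × 0.968 = 1437
30–44: 15294 × 0.964 = 14743
45+: 6941 × 0.926 + 15351 × 0.3 = 6427 + 4605 = 11032
Population now: 0–14=652, 15–29=1437, 30–44=14743, 45+=11032
[period 3]
Births: 14743 × 0.094 = 1386
15–29: 652 × 0.968 = 631
30–44: 1437 × 0.964 = 1385
45+: 14743 × 0.926 + 11032 × 0.3 = 13652 + 3310 = 16962
Population now: 0–14=1386, 15–29=631, 30–44=1385, 45+=16962
[period 4]
Births: 1385 × 0.094 = 130
15–29: 1386 × 0.968 = 1342
30–44: 631 × 0.964 = 608
45+: 1385 × 0.926 + 16962 × 0.3 = 1283 + 5089 = 6372
Population now: 0–14=130, 15–29=1342, 30–44=608, 45+=6372
Total after period 4: 130 + 1342 + 608 + 6372 = 8452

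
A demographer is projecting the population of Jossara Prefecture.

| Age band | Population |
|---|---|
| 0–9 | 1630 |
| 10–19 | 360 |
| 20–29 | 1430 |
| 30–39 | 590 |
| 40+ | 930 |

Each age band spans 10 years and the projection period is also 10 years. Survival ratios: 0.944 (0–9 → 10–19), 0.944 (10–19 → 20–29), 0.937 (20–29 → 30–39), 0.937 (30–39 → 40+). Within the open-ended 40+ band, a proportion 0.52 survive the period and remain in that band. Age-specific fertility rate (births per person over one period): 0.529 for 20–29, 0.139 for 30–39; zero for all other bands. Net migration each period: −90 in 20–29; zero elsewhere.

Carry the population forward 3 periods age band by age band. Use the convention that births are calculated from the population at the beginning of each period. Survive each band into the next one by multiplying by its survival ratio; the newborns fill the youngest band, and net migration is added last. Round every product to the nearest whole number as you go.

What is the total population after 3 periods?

4140

After projecting period 1:
Births: 1430 × 0.529 = 756 ; 590 × 0.139 = 82 — total 838
10–19: 1630 × 0.944 = 1539
20–29: 360 × 0.944 = 340
30–39: 1430 × 0.937 = 1340
40+: 590 × 0.937 + 930 × 0.52 = 553 + 484 = 1037
Net migration: 20–29 − 90 → 250
Giving 838 / 1539 / 250 / 1340 / 1037.
After projecting period 2:
Births: 250 × 0.529 = 132 ; 1340 × 0.139 = 186 — total 318
10–19: 838 × 0.944 = 791
20–29: 1539 × 0.944 = 1453
30–39: 250 × 0.937 = 234
40+: 1340 × 0.937 + 1037 × 0.52 = 1256 + 539 = 1795
Net migration: 20–29 − 90 → 1363
Giving 318 / 791 / 1363 / 234 / 1795.
After projecting period 3:
Births: 1363 × 0.529 = 721 ; 234 × 0.139 = 33 — total 754
10–19: 318 × 0.944 = 300
20–29: 791 × 0.944 = 747
30–39: 1363 × 0.937 = 1277
40+: 234 × 0.937 + 1795 × 0.52 = 219 + 933 = 1152
Net migration: 20–29 − 90 → 657
Giving 754 / 300 / 657 / 1277 / 1152.
Total after period 3: 754 + 300 + 657 + 1277 + 1152 = 4140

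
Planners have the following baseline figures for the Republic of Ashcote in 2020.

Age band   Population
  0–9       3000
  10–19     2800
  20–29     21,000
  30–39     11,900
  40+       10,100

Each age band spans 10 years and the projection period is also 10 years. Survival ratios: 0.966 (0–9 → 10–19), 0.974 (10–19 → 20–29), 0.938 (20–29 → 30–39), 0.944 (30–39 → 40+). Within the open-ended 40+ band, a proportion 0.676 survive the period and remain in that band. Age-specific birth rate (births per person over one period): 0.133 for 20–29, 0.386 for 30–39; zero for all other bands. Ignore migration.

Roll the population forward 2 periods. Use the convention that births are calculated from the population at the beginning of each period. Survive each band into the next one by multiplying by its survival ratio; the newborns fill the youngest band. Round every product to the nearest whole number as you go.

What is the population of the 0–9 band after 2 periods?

After projecting period 1:
Births: 21000 × 0.133 = 2793 ; 11900 × 0.386 = 4593 — total 7386
10–19: 3000 × 0.966 = 2898
20–29: 2800 × 0.974 = 2727
30–39: 21000 × 0.938 = 19698
40+: 11900 × 0.944 + 10100 × 0.676 = 11234 + 6828 = 18062
→ [7386, 2898, 2727, 19698, 18062]
After projecting period 2:
Births: 2727 × 0.133 = 363 ; 19698 × 0.386 = 7603 — total 7966
10–19: 7386 × 0.966 = 7135
20–29: 2898 × 0.974 = 2823
30–39: 2727 × 0.938 = 2558
40+: 19698 × 0.944 + 18062 × 0.676 = 18595 + 12210 = 30805
→ [7966, 7135, 2823, 2558, 30805]

7966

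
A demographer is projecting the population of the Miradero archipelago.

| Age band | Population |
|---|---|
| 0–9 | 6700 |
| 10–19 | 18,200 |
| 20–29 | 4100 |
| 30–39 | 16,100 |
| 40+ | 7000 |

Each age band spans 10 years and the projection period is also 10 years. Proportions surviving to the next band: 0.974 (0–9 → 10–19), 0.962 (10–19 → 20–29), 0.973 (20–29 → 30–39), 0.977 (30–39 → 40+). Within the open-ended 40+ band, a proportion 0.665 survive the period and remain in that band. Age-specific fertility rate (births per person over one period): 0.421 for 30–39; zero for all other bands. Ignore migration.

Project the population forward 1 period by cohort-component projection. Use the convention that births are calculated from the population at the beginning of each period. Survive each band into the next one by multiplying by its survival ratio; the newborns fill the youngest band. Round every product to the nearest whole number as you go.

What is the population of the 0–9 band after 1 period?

Period 1.
Births: 16100 * 0.421 = 6778
10–19: 6700 * 0.974 = 6526
20–29: 18200 * 0.962 = 17508
30–39: 4100 * 0.973 = 3989
40+: 16100 * 0.977 + 7000 * 0.665 = 15730 + 4655 = 20385
Population now: 0–9=6778, 10–19=6526, 20–29=17508, 30–39=3989, 40+=20385

6778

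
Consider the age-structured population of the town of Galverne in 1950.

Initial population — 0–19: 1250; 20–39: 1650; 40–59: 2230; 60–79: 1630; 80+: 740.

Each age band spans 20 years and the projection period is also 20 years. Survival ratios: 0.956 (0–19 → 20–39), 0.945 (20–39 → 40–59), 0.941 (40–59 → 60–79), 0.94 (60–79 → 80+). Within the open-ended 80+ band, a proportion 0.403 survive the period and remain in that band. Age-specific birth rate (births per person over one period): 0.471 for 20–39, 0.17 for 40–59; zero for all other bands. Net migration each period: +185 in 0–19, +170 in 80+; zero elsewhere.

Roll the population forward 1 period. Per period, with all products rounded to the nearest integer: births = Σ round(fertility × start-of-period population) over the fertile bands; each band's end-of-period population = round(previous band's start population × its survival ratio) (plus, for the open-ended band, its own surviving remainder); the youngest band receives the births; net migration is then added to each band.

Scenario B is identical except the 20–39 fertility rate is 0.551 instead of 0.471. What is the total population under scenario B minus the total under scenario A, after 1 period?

132

Call the groups 1 to 5, youngest first.
Period 1.
Births: 1650 * 0.471 = 777  |  2230 * 0.17 = 379 → total 1156
Group 2: 1250 * 0.956 = 1195
Group 3: 1650 * 0.945 = 1559
Group 4: 2230 * 0.941 = 2098
Group 5: 1630 * 0.94 + 740 * 0.403 = 1532 + 298 = 1830
Net migration: Group 1 + 185 → 1341; Group 5 + 170 → 2000
End of period: [1341, 1195, 1559, 2098, 2000]
Scenario A total after 1 period: 8193
Scenario B projection —
Period 1.
Births: 1650 * 0.551 = 909  |  2230 * 0.17 = 379 → total 1288
Group 2: 1250 * 0.956 = 1195
Group 3: 1650 * 0.945 = 1559
Group 4: 2230 * 0.941 = 2098
Group 5: 1630 * 0.94 + 740 * 0.403 = 1532 + 298 = 1830
Net migration: Group 1 + 185 → 1473; Group 5 + 170 → 2000
End of period: [1473, 1195, 1559, 2098, 2000]
Scenario B total after 1 period: 8325
Difference B − A = 8325 − 8193 = 132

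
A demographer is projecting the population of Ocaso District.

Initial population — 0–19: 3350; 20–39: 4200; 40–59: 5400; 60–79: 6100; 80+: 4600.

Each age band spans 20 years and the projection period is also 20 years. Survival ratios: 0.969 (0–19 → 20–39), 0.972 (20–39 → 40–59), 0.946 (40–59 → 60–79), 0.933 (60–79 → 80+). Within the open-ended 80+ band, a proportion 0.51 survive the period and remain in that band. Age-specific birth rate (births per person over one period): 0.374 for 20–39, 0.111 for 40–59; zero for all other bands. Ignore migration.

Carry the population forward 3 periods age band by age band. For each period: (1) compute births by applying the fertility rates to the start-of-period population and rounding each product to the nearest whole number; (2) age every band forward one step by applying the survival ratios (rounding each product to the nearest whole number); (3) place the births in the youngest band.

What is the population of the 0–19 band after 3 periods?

After projecting period 1:
Births: 4200 * 0.374 = 1571 ; 5400 * 0.111 = 599 — total 2170
20–39: 3350 * 0.969 = 3246
40–59: 4200 * 0.972 = 4082
60–79: 5400 * 0.946 = 5108
80+: 6100 * 0.933 + 4600 * 0.51 = 5691 + 2346 = 8037
End of period: [2170, 3246, 4082, 5108, 8037]
After projecting period 2:
Births: 3246 * 0.374 = 1214 ; 4082 * 0.111 = 453 — total 1667
20–39: 2170 * 0.969 = 2103
40–59: 3246 * 0.972 = 3155
60–79: 4082 * 0.946 = 3862
80+: 5108 * 0.933 + 8037 * 0.51 = 4766 + 4099 = 8865
End of period: [1667, 2103, 3155, 3862, 8865]
After projecting period 3:
Births: 2103 * 0.374 = 787 ; 3155 * 0.111 = 350 — total 1137
20–39: 1667 * 0.969 = 1615
40–59: 2103 * 0.972 = 2044
60–79: 3155 * 0.946 = 2985
80+: 3862 * 0.933 + 8865 * 0.51 = 3603 + 4521 = 8124
End of period: [1137, 1615, 2044, 2985, 8124]

1137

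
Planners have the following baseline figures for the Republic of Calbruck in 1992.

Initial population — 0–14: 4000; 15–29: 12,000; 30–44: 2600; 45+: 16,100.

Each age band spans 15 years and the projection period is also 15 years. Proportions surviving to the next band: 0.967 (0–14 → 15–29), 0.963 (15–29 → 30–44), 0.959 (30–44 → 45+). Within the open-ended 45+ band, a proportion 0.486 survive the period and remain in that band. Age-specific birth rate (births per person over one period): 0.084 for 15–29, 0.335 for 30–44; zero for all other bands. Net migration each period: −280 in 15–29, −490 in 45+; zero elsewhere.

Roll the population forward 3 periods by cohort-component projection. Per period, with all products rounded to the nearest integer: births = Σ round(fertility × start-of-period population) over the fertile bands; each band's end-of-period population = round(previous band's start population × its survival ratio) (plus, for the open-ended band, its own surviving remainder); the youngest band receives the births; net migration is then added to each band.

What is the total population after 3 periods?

16812

— Period 1 —
Births: 12000 * 0.084 = 1008  |  2600 * 0.335 = 871 → total 1879
15–29: 4000 * 0.967 = 3868
30–44: 12000 * 0.963 = 11556
45+: 2600 * 0.959 + 16100 * 0.486 = 2493 + 7825 = 10318
Net migration: 15–29 − 280 → 3588; 45+ − 490 → 9828
Giving 1879 / 3588 / 11556 / 9828.
— Period 2 —
Births: 3588 * 0.084 = 301  |  11556 * 0.335 = 3871 → total 4172
15–29: 1879 * 0.967 = 1817
30–44: 3588 * 0.963 = 3455
45+: 11556 * 0.959 + 9828 * 0.486 = 11082 + 4776 = 15858
Net migration: 15–29 − 280 → 1537; 45+ − 490 → 15368
Giving 4172 / 1537 / 3455 / 15368.
— Period 3 —
Births: 1537 * 0.084 = 129  |  3455 * 0.335 = 1157 → total 1286
15–29: 4172 * 0.967 = 4034
30–44: 1537 * 0.963 = 1480
45+: 3455 * 0.959 + 15368 * 0.486 = 3313 + 7469 = 10782
Net migration: 15–29 − 280 → 3754; 45+ − 490 → 10292
Giving 1286 / 3754 / 1480 / 10292.
Total after period 3: 1286 + 3754 + 1480 + 10292 = 16812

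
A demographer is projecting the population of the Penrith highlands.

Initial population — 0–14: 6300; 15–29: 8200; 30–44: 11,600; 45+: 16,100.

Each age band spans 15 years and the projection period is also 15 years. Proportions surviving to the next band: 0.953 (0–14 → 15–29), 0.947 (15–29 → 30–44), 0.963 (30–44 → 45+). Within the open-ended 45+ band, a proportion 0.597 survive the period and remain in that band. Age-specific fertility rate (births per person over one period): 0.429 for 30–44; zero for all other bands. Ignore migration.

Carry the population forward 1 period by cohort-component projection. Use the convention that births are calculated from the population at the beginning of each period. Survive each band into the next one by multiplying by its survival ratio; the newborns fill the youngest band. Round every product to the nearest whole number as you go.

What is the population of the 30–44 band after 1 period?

(Bands numbered youngest = 1 to oldest = 4.)
Period 1.
Births: 11600 * 0.429 = 4976
Band 2: 6300 * 0.953 = 6004
Band 3: 8200 * 0.947 = 7765
Band 4: 11600 * 0.963 + 16100 * 0.597 = 11171 + 9612 = 20783
Population now: 0–14=4976, 15–29=6004, 30–44=7765, 45+=20783

7765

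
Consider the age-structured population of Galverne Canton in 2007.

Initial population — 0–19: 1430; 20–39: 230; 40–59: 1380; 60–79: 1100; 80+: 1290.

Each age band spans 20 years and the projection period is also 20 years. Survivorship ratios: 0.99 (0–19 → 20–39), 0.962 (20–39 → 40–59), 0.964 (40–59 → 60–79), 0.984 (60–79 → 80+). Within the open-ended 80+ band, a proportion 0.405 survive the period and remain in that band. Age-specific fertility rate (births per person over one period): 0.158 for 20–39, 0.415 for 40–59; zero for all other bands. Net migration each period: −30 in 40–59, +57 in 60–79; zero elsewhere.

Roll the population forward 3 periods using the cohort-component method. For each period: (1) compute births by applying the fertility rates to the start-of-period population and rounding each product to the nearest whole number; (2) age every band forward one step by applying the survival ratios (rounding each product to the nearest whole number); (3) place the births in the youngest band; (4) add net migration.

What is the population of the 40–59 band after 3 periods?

550

Period 1:
Births: 230 × 0.158 = 36, 1380 × 0.415 = 573 → 609
20–39: 1430 × 0.99 = 1416
40–59: 230 × 0.962 = 221
60–79: 1380 × 0.964 = 1330
80+: 1100 × 0.984 + 1290 × 0.405 = 1082 + 522 = 1604
Net migration: 40–59 − 30 → 191; 60–79 + 57 → 1387
End of period: [609, 1416, 191, 1387, 1604]
Period 2:
Births: 1416 × 0.158 = 224, 191 × 0.415 = 79 → 303
20–39: 609 × 0.99 = 603
40–59: 1416 × 0.962 = 1362
60–79: 191 × 0.964 = 184
80+: 1387 × 0.984 + 1604 × 0.405 = 1365 + 650 = 2015
Net migration: 40–59 − 30 → 1332; 60–79 + 57 → 241
End of period: [303, 603, 1332, 241, 2015]
Period 3:
Births: 603 × 0.158 = 95, 1332 × 0.415 = 553 → 648
20–39: 303 × 0.99 = 300
40–59: 603 × 0.962 = 580
60–79: 1332 × 0.964 = 1284
80+: 241 × 0.984 + 2015 × 0.405 = 237 + 816 = 1053
Net migration: 40–59 − 30 → 550; 60–79 + 57 → 1341
End of period: [648, 300, 550, 1341, 1053]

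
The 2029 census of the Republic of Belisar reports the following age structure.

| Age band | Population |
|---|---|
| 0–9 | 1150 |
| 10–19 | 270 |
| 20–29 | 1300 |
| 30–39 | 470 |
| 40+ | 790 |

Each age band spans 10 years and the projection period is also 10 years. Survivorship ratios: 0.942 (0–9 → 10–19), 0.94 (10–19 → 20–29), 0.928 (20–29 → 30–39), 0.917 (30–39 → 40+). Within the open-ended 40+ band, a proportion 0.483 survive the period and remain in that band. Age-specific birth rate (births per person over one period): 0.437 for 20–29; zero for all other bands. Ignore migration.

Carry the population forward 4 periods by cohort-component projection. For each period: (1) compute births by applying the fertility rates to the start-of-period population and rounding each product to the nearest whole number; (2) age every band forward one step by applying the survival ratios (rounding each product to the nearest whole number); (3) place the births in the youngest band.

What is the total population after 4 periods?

2526

Numbering the groups 1..5 from youngest to oldest:
After projecting period 1:
Births: 1300 × 0.437 = 568
Group 2: 1150 × 0.942 = 1083
Group 3: 270 × 0.94 = 254
Group 4: 1300 × 0.928 = 1206
Group 5: 470 × 0.917 + 790 × 0.483 = 431 + 382 = 813
Population now: 0–9=568, 10–19=1083, 20–29=254, 30–39=1206, 40+=813
After projecting period 2:
Births: 254 × 0.437 = 111
Group 2: 568 × 0.942 = 535
Group 3: 1083 × 0.94 = 1018
Group 4: 254 × 0.928 = 236
Group 5: 1206 × 0.917 + 813 × 0.483 = 1106 + 393 = 1499
Population now: 0–9=111, 10–19=535, 20–29=1018, 30–39=236, 40+=1499
After projecting period 3:
Births: 1018 × 0.437 = 445
Group 2: 111 × 0.942 = 105
Group 3: 535 × 0.94 = 503
Group 4: 1018 × 0.928 = 945
Group 5: 236 × 0.917 + 1499 × 0.483 = 216 + 724 = 940
Population now: 0–9=445, 10–19=105, 20–29=503, 30–39=945, 40+=940
After projecting period 4:
Births: 503 × 0.437 = 220
Group 2: 445 × 0.942 = 419
Group 3: 105 × 0.94 = 99
Group 4: 503 × 0.928 = 467
Group 5: 945 × 0.917 + 940 × 0.483 = 867 + 454 = 1321
Population now: 0–9=220, 10–19=419, 20–29=99, 30–39=467, 40+=1321
Total after period 4: 220 + 419 + 99 + 467 + 1321 = 2526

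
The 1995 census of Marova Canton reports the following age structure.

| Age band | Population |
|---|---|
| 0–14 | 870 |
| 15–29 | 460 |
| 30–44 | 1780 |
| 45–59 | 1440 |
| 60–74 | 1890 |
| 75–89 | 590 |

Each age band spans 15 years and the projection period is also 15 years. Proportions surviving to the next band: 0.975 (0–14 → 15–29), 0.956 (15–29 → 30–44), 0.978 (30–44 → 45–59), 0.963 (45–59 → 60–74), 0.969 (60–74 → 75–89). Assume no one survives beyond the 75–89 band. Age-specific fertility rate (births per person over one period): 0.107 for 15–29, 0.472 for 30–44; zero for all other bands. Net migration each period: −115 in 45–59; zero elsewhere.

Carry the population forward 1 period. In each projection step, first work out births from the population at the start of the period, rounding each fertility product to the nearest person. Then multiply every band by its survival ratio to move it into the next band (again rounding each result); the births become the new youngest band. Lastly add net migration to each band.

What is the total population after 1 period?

7021

[period 1]
Births: 460 * 0.107 = 49 ; 1780 * 0.472 = 840 — total 889
15–29: 870 * 0.975 = 848
30–44: 460 * 0.956 = 440
45–59: 1780 * 0.978 = 1741
60–74: 1440 * 0.963 = 1387
75–89: 1890 * 0.969 = 1831
Net migration: 45–59 − 115 → 1626
End of period: [889, 848, 440, 1626, 1387, 1831]
Total after period 1: 889 + 848 + 440 + 1626 + 1387 + 1831 = 7021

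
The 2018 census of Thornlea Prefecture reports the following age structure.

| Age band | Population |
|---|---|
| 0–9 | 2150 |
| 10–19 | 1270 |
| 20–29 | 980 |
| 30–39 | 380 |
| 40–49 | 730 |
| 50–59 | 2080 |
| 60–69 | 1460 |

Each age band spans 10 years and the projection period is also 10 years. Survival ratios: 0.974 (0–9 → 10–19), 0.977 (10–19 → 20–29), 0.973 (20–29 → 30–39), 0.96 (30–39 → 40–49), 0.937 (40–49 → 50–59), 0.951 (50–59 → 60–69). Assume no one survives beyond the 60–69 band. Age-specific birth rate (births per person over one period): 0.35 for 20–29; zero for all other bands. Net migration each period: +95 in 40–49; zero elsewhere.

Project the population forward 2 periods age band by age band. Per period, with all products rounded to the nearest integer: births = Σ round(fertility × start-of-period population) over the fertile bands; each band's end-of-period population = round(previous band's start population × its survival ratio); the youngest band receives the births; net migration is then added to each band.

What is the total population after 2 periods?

(Bands numbered youngest = 1 to oldest = 7.)
After projecting period 1:
Births: 980 × 0.35 = 343
Band 2: 2150 × 0.974 = 2094
Band 3: 1270 × 0.977 = 1241
Band 4: 980 × 0.973 = 954
Band 5: 380 × 0.96 = 365
Band 6: 730 × 0.937 = 684
Band 7: 2080 × 0.951 = 1978
Net migration: Band 5 + 95 → 460
Population now: 0–9=343, 10–19=2094, 20–29=1241, 30–39=954, 40–49=460, 50–59=684, 60–69=1978
After projecting period 2:
Births: 1241 × 0.35 = 434
Band 2: 343 × 0.974 = 334
Band 3: 2094 × 0.977 = 2046
Band 4: 1241 × 0.973 = 1207
Band 5: 954 × 0.96 = 916
Band 6: 460 × 0.937 = 431
Band 7: 684 × 0.951 = 650
Net migration: Band 5 + 95 → 1011
Population now: 0–9=434, 10–19=334, 20–29=2046, 30–39=1207, 40–49=1011, 50–59=431, 60–69=650
Total after period 2: 434 + 334 + 2046 + 1207 + 1011 + 431 + 650 = 6113

6113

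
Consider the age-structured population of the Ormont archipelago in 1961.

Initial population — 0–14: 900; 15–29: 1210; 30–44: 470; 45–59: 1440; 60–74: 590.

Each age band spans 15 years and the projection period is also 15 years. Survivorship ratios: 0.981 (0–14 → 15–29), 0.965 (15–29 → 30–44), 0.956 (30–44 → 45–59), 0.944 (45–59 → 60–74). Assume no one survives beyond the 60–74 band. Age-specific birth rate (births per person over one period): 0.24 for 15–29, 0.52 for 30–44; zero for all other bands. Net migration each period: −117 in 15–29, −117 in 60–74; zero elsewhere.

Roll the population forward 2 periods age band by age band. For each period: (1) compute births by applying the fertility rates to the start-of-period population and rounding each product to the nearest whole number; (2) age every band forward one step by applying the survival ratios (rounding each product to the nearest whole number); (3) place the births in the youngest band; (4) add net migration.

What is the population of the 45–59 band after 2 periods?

— Period 1 —
Births: 1210 * 0.24 = 290  |  470 * 0.52 = 244 — total 534
15–29: 900 * 0.981 = 883
30–44: 1210 * 0.965 = 1168
45–59: 470 * 0.956 = 449
60–74: 1440 * 0.944 = 1359
Net migration: 15–29 − 117 → 766; 60–74 − 117 → 1242
End of period: [534, 766, 1168, 449, 1242]
— Period 2 —
Births: 766 * 0.24 = 184  |  1168 * 0.52 = 607 — total 791
15–29: 534 * 0.981 = 524
30–44: 766 * 0.965 = 739
45–59: 1168 * 0.956 = 1117
60–74: 449 * 0.944 = 424
Net migration: 15–29 − 117 → 407; 60–74 − 117 → 307
End of period: [791, 407, 739, 1117, 307]

1117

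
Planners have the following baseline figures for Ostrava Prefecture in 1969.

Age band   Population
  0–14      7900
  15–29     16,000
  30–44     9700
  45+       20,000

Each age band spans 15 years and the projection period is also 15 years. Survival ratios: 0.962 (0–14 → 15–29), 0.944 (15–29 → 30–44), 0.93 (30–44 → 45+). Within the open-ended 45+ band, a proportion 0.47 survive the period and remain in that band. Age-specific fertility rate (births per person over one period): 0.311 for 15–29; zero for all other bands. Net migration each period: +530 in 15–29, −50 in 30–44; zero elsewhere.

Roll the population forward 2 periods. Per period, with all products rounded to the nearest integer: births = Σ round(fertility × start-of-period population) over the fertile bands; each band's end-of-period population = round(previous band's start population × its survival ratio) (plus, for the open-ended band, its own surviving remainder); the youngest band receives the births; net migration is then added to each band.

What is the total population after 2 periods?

Call the groups 1 to 4, youngest first.
Period 1:
Births: 16000 × 0.311 = 4976
Group 2: 7900 × 0.962 = 7600
Group 3: 16000 × 0.944 = 15104
Group 4: 9700 × 0.93 + 20000 × 0.47 = 9021 + 9400 = 18421
Net migration: Group 2 + 530 → 8130; Group 3 − 50 → 15054
End of period: [4976, 8130, 15054, 18421]
Period 2:
Births: 8130 × 0.311 = 2528
Group 2: 4976 × 0.962 = 4787
Group 3: 8130 × 0.944 = 7675
Group 4: 15054 × 0.93 + 18421 × 0.47 = 14000 + 8658 = 22658
Net migration: Group 2 + 530 → 5317; Group 3 − 50 → 7625
End of period: [2528, 5317, 7625, 22658]
Total after period 2: 2528 + 5317 + 7625 + 22658 = 38128

38128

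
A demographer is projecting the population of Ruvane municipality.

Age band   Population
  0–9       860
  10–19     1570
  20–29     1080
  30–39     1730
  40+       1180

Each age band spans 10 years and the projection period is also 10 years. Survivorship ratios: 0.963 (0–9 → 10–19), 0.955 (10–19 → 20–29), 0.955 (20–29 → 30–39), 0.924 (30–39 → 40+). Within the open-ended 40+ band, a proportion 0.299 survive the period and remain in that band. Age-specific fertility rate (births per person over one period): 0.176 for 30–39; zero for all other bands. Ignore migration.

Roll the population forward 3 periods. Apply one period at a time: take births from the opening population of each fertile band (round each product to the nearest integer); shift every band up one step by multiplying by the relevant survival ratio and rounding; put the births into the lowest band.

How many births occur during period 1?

Period 1:
Births: 1730 * 0.176 = 304
10–19: 860 * 0.963 = 828
20–29: 1570 * 0.955 = 1499
30–39: 1080 * 0.955 = 1031
40+: 1730 * 0.924 + 1180 * 0.299 = 1599 + 353 = 1952
End of period: [304, 828, 1499, 1031, 1952]

304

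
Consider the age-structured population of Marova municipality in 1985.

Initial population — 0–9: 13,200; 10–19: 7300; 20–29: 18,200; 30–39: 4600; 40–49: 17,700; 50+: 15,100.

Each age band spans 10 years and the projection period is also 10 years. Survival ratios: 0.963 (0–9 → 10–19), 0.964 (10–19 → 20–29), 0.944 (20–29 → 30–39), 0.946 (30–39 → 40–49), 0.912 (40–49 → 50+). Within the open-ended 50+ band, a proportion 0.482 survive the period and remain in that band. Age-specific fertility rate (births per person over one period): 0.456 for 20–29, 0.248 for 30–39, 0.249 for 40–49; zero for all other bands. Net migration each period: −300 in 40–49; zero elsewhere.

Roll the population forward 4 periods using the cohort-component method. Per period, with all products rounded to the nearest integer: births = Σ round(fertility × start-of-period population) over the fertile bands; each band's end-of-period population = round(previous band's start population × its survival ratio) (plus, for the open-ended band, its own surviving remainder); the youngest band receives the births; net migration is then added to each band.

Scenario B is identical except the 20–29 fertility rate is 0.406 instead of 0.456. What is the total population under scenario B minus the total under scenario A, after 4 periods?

Period 1.
Births: 18200 × 0.456 = 8299  |  4600 × 0.248 = 1141  |  17700 × 0.249 = 4407 → 13847
10–19: 13200 × 0.963 = 12712
20–29: 7300 × 0.964 = 7037
30–39: 18200 × 0.944 = 17181
40–49: 4600 × 0.946 = 4352
50+: 17700 × 0.912 + 15100 × 0.482 = 16142 + 7278 = 23420
Net migration: 40–49 − 300 → 4052
Giving 13847 / 12712 / 7037 / 17181 / 4052 / 23420.
Period 2.
Births: 7037 × 0.456 = 3209  |  17181 × 0.248 = 4261  |  4052 × 0.249 = 1009 → 8479
10–19: 13847 × 0.963 = 13335
20–29: 12712 × 0.964 = 12254
30–39: 7037 × 0.944 = 6643
40–49: 17181 × 0.946 = 16253
50+: 4052 × 0.912 + 23420 × 0.482 = 3695 + 11288 = 14983
Net migration: 40–49 − 300 → 15953
Giving 8479 / 13335 / 12254 / 6643 / 15953 / 14983.
Period 3.
Births: 12254 × 0.456 = 5588  |  6643 × 0.248 = 1647  |  15953 × 0.249 = 3972 → 11207
10–19: 8479 × 0.963 = 8165
20–29: 13335 × 0.964 = 12855
30–39: 12254 × 0.944 = 11568
40–49: 6643 × 0.946 = 6284
50+: 15953 × 0.912 + 14983 × 0.482 = 14549 + 7222 = 21771
Net migration: 40–49 − 300 → 5984
Giving 11207 / 8165 / 12855 / 11568 / 5984 / 21771.
Period 4.
Births: 12855 × 0.456 = 5862  |  11568 × 0.248 = 2869  |  5984 × 0.249 = 1490 → 10221
10–19: 11207 × 0.963 = 10792
20–29: 8165 × 0.964 = 7871
30–39: 12855 × 0.944 = 12135
40–49: 11568 × 0.946 = 10943
50+: 5984 × 0.912 + 21771 × 0.482 = 5457 + 10494 = 15951
Net migration: 40–49 − 300 → 10643
Giving 10221 / 10792 / 7871 / 12135 / 10643 / 15951.
Scenario A total after 4 periods: 67613
Scenario B projection —
Period 1.
Births: 18200 × 0.406 = 7389  |  4600 × 0.248 = 1141  |  17700 × 0.249 = 4407 → 12937
10–19: 13200 × 0.963 = 12712
20–29: 7300 × 0.964 = 7037
30–39: 18200 × 0.944 = 17181
40–49: 4600 × 0.946 = 4352
50+: 17700 × 0.912 + 15100 × 0.482 = 16142 + 7278 = 23420
Net migration: 40–49 − 300 → 4052
Giving 12937 / 12712 / 7037 / 17181 / 4052 / 23420.
Period 2.
Births: 7037 × 0.406 = 2857  |  17181 × 0.248 = 4261  |  4052 × 0.249 = 1009 → 8127
10–19: 12937 × 0.963 = 12458
20–29: 12712 × 0.964 = 12254
30–39: 7037 × 0.944 = 6643
40–49: 17181 × 0.946 = 16253
50+: 4052 × 0.912 + 23420 × 0.482 = 3695 + 11288 = 14983
Net migration: 40–49 − 300 → 15953
Giving 8127 / 12458 / 12254 / 6643 / 15953 / 14983.
Period 3.
Births: 12254 × 0.406 = 4975  |  6643 × 0.248 = 1647  |  15953 × 0.249 = 3972 → 10594
10–19: 8127 × 0.963 = 7826
20–29: 12458 × 0.964 = 12010
30–39: 12254 × 0.944 = 11568
40–49: 6643 × 0.946 = 6284
50+: 15953 × 0.912 + 14983 × 0.482 = 14549 + 7222 = 21771
Net migration: 40–49 − 300 → 5984
Giving 10594 / 7826 / 12010 / 11568 / 5984 / 21771.
Period 4.
Births: 12010 × 0.406 = 4876  |  11568 × 0.248 = 2869  |  5984 × 0.249 = 1490 → 9235
10–19: 10594 × 0.963 = 10202
20–29: 7826 × 0.964 = 7544
30–39: 12010 × 0.944 = 11337
40–49: 11568 × 0.946 = 10943
50+: 5984 × 0.912 + 21771 × 0.482 = 5457 + 10494 = 15951
Net migration: 40–49 − 300 → 10643
Giving 9235 / 10202 / 7544 / 11337 / 10643 / 15951.
Scenario B total after 4 periods: 64912
Difference B − A = 64912 − 67613 = -2701

-2701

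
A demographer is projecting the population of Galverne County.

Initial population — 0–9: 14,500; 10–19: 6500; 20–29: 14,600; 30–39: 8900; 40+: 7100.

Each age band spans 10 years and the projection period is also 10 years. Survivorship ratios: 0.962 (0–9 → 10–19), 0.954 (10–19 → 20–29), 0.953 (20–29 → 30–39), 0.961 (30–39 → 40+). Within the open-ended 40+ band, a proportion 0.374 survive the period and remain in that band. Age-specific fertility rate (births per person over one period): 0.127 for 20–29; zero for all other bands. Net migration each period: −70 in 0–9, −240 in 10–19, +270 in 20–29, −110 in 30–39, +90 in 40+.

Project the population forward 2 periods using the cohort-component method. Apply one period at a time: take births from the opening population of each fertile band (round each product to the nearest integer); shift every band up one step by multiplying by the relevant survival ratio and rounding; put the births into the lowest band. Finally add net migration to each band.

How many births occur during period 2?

822

After projecting period 1:
Births: 14600 × 0.127 = 1854
10–19: 14500 × 0.962 = 13949
20–29: 6500 × 0.954 = 6201
30–39: 14600 × 0.953 = 13914
40+: 8900 × 0.961 + 7100 × 0.374 = 8553 + 2655 = 11208
Net migration: 0–9 − 70 → 1784; 10–19 − 240 → 13709; 20–29 + 270 → 6471; 30–39 − 110 → 13804; 40+ + 90 → 11298
Population now: 0–9=1784, 10–19=13709, 20–29=6471, 30–39=13804, 40+=11298
After projecting period 2:
Births: 6471 × 0.127 = 822
10–19: 1784 × 0.962 = 1716
20–29: 13709 × 0.954 = 13078
30–39: 6471 × 0.953 = 6167
40+: 13804 × 0.961 + 11298 × 0.374 = 13266 + 4225 = 17491
Net migration: 0–9 − 70 → 752; 10–19 − 240 → 1476; 20–29 + 270 → 13348; 30–39 − 110 → 6057; 40+ + 90 → 17581
Population now: 0–9=752, 10–19=1476, 20–29=13348, 30–39=6057, 40+=17581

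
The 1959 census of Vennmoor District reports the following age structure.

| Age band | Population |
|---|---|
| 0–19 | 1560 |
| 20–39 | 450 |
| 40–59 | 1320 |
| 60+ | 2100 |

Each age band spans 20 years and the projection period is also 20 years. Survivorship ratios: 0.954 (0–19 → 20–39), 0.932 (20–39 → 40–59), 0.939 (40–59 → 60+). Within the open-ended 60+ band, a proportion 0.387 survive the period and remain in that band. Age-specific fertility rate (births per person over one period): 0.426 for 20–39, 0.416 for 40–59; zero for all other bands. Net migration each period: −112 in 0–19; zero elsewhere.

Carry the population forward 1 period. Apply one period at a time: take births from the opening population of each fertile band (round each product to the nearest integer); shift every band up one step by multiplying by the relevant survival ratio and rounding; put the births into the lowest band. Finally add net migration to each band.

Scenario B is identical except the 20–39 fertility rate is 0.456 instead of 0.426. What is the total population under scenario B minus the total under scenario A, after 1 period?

13

Period 1.
Births: 450 × 0.426 = 192 ; 1320 × 0.416 = 549 ⇒ total 741
20–39: 1560 × 0.954 = 1488
40–59: 450 × 0.932 = 419
60+: 1320 × 0.939 + 2100 × 0.387 = 1239 + 813 = 2052
Net migration: 0–19 − 112 → 629
Giving 629 / 1488 / 419 / 2052.
Scenario A total after 1 period: 4588
Scenario B projection —
Period 1.
Births: 450 × 0.456 = 205 ; 1320 × 0.416 = 549 ⇒ total 754
20–39: 1560 × 0.954 = 1488
40–59: 450 × 0.932 = 419
60+: 1320 × 0.939 + 2100 × 0.387 = 1239 + 813 = 2052
Net migration: 0–19 − 112 → 642
Giving 642 / 1488 / 419 / 2052.
Scenario B total after 1 period: 4601
Difference B − A = 4601 − 4588 = 13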